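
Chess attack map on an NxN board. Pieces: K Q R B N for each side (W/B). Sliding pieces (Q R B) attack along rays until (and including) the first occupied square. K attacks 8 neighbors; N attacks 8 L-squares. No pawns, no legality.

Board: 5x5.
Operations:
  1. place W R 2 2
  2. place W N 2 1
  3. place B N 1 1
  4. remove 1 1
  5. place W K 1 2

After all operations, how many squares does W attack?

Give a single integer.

Op 1: place WR@(2,2)
Op 2: place WN@(2,1)
Op 3: place BN@(1,1)
Op 4: remove (1,1)
Op 5: place WK@(1,2)
Per-piece attacks for W:
  WK@(1,2): attacks (1,3) (1,1) (2,2) (0,2) (2,3) (2,1) (0,3) (0,1)
  WN@(2,1): attacks (3,3) (4,2) (1,3) (0,2) (4,0) (0,0)
  WR@(2,2): attacks (2,3) (2,4) (2,1) (3,2) (4,2) (1,2) [ray(0,-1) blocked at (2,1); ray(-1,0) blocked at (1,2)]
Union (15 distinct): (0,0) (0,1) (0,2) (0,3) (1,1) (1,2) (1,3) (2,1) (2,2) (2,3) (2,4) (3,2) (3,3) (4,0) (4,2)

Answer: 15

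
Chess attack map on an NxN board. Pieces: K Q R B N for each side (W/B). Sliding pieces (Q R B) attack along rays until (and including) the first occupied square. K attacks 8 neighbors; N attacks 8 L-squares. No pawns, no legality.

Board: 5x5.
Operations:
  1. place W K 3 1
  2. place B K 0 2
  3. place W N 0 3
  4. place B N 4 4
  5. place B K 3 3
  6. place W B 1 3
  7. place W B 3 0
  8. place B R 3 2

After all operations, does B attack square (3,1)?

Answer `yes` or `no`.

Op 1: place WK@(3,1)
Op 2: place BK@(0,2)
Op 3: place WN@(0,3)
Op 4: place BN@(4,4)
Op 5: place BK@(3,3)
Op 6: place WB@(1,3)
Op 7: place WB@(3,0)
Op 8: place BR@(3,2)
Per-piece attacks for B:
  BK@(0,2): attacks (0,3) (0,1) (1,2) (1,3) (1,1)
  BR@(3,2): attacks (3,3) (3,1) (4,2) (2,2) (1,2) (0,2) [ray(0,1) blocked at (3,3); ray(0,-1) blocked at (3,1); ray(-1,0) blocked at (0,2)]
  BK@(3,3): attacks (3,4) (3,2) (4,3) (2,3) (4,4) (4,2) (2,4) (2,2)
  BN@(4,4): attacks (3,2) (2,3)
B attacks (3,1): yes

Answer: yes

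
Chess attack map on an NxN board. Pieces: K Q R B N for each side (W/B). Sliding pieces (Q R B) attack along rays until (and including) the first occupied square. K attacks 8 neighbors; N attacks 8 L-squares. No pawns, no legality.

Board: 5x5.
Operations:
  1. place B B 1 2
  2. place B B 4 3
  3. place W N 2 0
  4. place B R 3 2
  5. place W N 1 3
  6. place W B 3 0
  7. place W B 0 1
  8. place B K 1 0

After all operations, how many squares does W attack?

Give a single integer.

Op 1: place BB@(1,2)
Op 2: place BB@(4,3)
Op 3: place WN@(2,0)
Op 4: place BR@(3,2)
Op 5: place WN@(1,3)
Op 6: place WB@(3,0)
Op 7: place WB@(0,1)
Op 8: place BK@(1,0)
Per-piece attacks for W:
  WB@(0,1): attacks (1,2) (1,0) [ray(1,1) blocked at (1,2); ray(1,-1) blocked at (1,0)]
  WN@(1,3): attacks (3,4) (2,1) (3,2) (0,1)
  WN@(2,0): attacks (3,2) (4,1) (1,2) (0,1)
  WB@(3,0): attacks (4,1) (2,1) (1,2) [ray(-1,1) blocked at (1,2)]
Union (7 distinct): (0,1) (1,0) (1,2) (2,1) (3,2) (3,4) (4,1)

Answer: 7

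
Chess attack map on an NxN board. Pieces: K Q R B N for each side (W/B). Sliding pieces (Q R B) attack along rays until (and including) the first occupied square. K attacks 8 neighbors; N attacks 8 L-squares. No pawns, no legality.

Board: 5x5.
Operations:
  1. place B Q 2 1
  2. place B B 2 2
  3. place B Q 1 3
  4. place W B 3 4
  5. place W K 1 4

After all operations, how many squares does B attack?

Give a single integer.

Op 1: place BQ@(2,1)
Op 2: place BB@(2,2)
Op 3: place BQ@(1,3)
Op 4: place WB@(3,4)
Op 5: place WK@(1,4)
Per-piece attacks for B:
  BQ@(1,3): attacks (1,4) (1,2) (1,1) (1,0) (2,3) (3,3) (4,3) (0,3) (2,4) (2,2) (0,4) (0,2) [ray(0,1) blocked at (1,4); ray(1,-1) blocked at (2,2)]
  BQ@(2,1): attacks (2,2) (2,0) (3,1) (4,1) (1,1) (0,1) (3,2) (4,3) (3,0) (1,2) (0,3) (1,0) [ray(0,1) blocked at (2,2)]
  BB@(2,2): attacks (3,3) (4,4) (3,1) (4,0) (1,3) (1,1) (0,0) [ray(-1,1) blocked at (1,3)]
Union (22 distinct): (0,0) (0,1) (0,2) (0,3) (0,4) (1,0) (1,1) (1,2) (1,3) (1,4) (2,0) (2,2) (2,3) (2,4) (3,0) (3,1) (3,2) (3,3) (4,0) (4,1) (4,3) (4,4)

Answer: 22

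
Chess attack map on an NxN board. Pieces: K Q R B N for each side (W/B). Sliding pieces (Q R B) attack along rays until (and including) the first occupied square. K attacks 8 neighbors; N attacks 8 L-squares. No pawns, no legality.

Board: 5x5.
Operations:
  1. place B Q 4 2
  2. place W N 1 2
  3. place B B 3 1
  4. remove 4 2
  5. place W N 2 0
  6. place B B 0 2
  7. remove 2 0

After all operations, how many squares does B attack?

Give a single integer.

Op 1: place BQ@(4,2)
Op 2: place WN@(1,2)
Op 3: place BB@(3,1)
Op 4: remove (4,2)
Op 5: place WN@(2,0)
Op 6: place BB@(0,2)
Op 7: remove (2,0)
Per-piece attacks for B:
  BB@(0,2): attacks (1,3) (2,4) (1,1) (2,0)
  BB@(3,1): attacks (4,2) (4,0) (2,2) (1,3) (0,4) (2,0)
Union (8 distinct): (0,4) (1,1) (1,3) (2,0) (2,2) (2,4) (4,0) (4,2)

Answer: 8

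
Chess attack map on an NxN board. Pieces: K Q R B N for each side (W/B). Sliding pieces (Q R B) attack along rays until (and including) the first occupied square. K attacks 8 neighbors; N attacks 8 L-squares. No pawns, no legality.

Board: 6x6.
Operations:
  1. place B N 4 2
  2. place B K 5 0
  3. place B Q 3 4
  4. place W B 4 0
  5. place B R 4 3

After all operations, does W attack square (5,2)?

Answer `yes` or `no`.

Op 1: place BN@(4,2)
Op 2: place BK@(5,0)
Op 3: place BQ@(3,4)
Op 4: place WB@(4,0)
Op 5: place BR@(4,3)
Per-piece attacks for W:
  WB@(4,0): attacks (5,1) (3,1) (2,2) (1,3) (0,4)
W attacks (5,2): no

Answer: no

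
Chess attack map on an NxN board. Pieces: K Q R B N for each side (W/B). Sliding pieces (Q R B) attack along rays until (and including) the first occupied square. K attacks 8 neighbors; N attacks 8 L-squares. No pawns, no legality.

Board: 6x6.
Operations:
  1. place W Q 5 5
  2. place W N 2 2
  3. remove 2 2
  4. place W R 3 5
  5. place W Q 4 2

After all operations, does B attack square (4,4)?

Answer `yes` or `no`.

Op 1: place WQ@(5,5)
Op 2: place WN@(2,2)
Op 3: remove (2,2)
Op 4: place WR@(3,5)
Op 5: place WQ@(4,2)
Per-piece attacks for B:
B attacks (4,4): no

Answer: no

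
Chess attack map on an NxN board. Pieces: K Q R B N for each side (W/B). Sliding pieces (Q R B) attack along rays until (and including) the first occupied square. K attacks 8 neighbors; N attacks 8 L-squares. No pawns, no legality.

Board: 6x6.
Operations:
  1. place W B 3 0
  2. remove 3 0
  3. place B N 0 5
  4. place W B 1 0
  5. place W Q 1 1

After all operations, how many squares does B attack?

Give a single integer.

Answer: 2

Derivation:
Op 1: place WB@(3,0)
Op 2: remove (3,0)
Op 3: place BN@(0,5)
Op 4: place WB@(1,0)
Op 5: place WQ@(1,1)
Per-piece attacks for B:
  BN@(0,5): attacks (1,3) (2,4)
Union (2 distinct): (1,3) (2,4)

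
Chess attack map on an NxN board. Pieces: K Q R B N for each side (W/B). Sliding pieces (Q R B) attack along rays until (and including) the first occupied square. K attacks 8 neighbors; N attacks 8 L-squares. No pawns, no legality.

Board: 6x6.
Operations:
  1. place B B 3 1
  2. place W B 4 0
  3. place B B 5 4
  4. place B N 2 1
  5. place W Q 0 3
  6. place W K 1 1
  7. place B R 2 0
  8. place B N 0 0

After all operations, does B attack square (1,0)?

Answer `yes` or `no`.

Answer: yes

Derivation:
Op 1: place BB@(3,1)
Op 2: place WB@(4,0)
Op 3: place BB@(5,4)
Op 4: place BN@(2,1)
Op 5: place WQ@(0,3)
Op 6: place WK@(1,1)
Op 7: place BR@(2,0)
Op 8: place BN@(0,0)
Per-piece attacks for B:
  BN@(0,0): attacks (1,2) (2,1)
  BR@(2,0): attacks (2,1) (3,0) (4,0) (1,0) (0,0) [ray(0,1) blocked at (2,1); ray(1,0) blocked at (4,0); ray(-1,0) blocked at (0,0)]
  BN@(2,1): attacks (3,3) (4,2) (1,3) (0,2) (4,0) (0,0)
  BB@(3,1): attacks (4,2) (5,3) (4,0) (2,2) (1,3) (0,4) (2,0) [ray(1,-1) blocked at (4,0); ray(-1,-1) blocked at (2,0)]
  BB@(5,4): attacks (4,5) (4,3) (3,2) (2,1) [ray(-1,-1) blocked at (2,1)]
B attacks (1,0): yes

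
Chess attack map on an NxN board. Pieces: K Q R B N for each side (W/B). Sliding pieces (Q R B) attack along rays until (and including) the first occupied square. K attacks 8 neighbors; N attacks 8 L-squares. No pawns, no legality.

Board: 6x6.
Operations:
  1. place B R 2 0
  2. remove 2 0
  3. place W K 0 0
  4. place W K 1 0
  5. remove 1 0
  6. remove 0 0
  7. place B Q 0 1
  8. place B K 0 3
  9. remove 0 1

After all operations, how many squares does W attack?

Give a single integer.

Answer: 0

Derivation:
Op 1: place BR@(2,0)
Op 2: remove (2,0)
Op 3: place WK@(0,0)
Op 4: place WK@(1,0)
Op 5: remove (1,0)
Op 6: remove (0,0)
Op 7: place BQ@(0,1)
Op 8: place BK@(0,3)
Op 9: remove (0,1)
Per-piece attacks for W:
Union (0 distinct): (none)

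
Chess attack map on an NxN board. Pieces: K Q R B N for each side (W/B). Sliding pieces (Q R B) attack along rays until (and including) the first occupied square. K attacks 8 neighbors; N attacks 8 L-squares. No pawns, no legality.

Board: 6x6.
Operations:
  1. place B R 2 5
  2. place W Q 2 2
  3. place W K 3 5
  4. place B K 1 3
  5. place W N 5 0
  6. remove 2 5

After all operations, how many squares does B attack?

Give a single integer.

Op 1: place BR@(2,5)
Op 2: place WQ@(2,2)
Op 3: place WK@(3,5)
Op 4: place BK@(1,3)
Op 5: place WN@(5,0)
Op 6: remove (2,5)
Per-piece attacks for B:
  BK@(1,3): attacks (1,4) (1,2) (2,3) (0,3) (2,4) (2,2) (0,4) (0,2)
Union (8 distinct): (0,2) (0,3) (0,4) (1,2) (1,4) (2,2) (2,3) (2,4)

Answer: 8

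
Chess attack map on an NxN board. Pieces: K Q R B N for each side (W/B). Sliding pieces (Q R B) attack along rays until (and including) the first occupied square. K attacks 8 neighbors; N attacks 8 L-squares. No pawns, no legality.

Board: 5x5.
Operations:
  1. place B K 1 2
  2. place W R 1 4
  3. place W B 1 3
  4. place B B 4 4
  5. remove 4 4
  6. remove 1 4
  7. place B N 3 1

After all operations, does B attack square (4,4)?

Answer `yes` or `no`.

Op 1: place BK@(1,2)
Op 2: place WR@(1,4)
Op 3: place WB@(1,3)
Op 4: place BB@(4,4)
Op 5: remove (4,4)
Op 6: remove (1,4)
Op 7: place BN@(3,1)
Per-piece attacks for B:
  BK@(1,2): attacks (1,3) (1,1) (2,2) (0,2) (2,3) (2,1) (0,3) (0,1)
  BN@(3,1): attacks (4,3) (2,3) (1,2) (1,0)
B attacks (4,4): no

Answer: no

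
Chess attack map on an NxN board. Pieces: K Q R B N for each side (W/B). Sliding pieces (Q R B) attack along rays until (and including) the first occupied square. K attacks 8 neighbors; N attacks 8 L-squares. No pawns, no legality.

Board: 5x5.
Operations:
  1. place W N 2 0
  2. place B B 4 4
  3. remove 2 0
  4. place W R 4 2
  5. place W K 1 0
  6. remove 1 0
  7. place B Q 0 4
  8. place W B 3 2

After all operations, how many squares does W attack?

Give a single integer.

Answer: 9

Derivation:
Op 1: place WN@(2,0)
Op 2: place BB@(4,4)
Op 3: remove (2,0)
Op 4: place WR@(4,2)
Op 5: place WK@(1,0)
Op 6: remove (1,0)
Op 7: place BQ@(0,4)
Op 8: place WB@(3,2)
Per-piece attacks for W:
  WB@(3,2): attacks (4,3) (4,1) (2,3) (1,4) (2,1) (1,0)
  WR@(4,2): attacks (4,3) (4,4) (4,1) (4,0) (3,2) [ray(0,1) blocked at (4,4); ray(-1,0) blocked at (3,2)]
Union (9 distinct): (1,0) (1,4) (2,1) (2,3) (3,2) (4,0) (4,1) (4,3) (4,4)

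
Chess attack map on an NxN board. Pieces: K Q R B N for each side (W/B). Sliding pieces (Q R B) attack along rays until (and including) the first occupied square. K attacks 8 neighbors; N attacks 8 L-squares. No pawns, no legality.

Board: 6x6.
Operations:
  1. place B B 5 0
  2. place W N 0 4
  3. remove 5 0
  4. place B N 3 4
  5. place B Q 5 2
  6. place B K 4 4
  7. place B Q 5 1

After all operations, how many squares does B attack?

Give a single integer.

Op 1: place BB@(5,0)
Op 2: place WN@(0,4)
Op 3: remove (5,0)
Op 4: place BN@(3,4)
Op 5: place BQ@(5,2)
Op 6: place BK@(4,4)
Op 7: place BQ@(5,1)
Per-piece attacks for B:
  BN@(3,4): attacks (5,5) (1,5) (4,2) (5,3) (2,2) (1,3)
  BK@(4,4): attacks (4,5) (4,3) (5,4) (3,4) (5,5) (5,3) (3,5) (3,3)
  BQ@(5,1): attacks (5,2) (5,0) (4,1) (3,1) (2,1) (1,1) (0,1) (4,2) (3,3) (2,4) (1,5) (4,0) [ray(0,1) blocked at (5,2)]
  BQ@(5,2): attacks (5,3) (5,4) (5,5) (5,1) (4,2) (3,2) (2,2) (1,2) (0,2) (4,3) (3,4) (4,1) (3,0) [ray(0,-1) blocked at (5,1); ray(-1,1) blocked at (3,4)]
Union (26 distinct): (0,1) (0,2) (1,1) (1,2) (1,3) (1,5) (2,1) (2,2) (2,4) (3,0) (3,1) (3,2) (3,3) (3,4) (3,5) (4,0) (4,1) (4,2) (4,3) (4,5) (5,0) (5,1) (5,2) (5,3) (5,4) (5,5)

Answer: 26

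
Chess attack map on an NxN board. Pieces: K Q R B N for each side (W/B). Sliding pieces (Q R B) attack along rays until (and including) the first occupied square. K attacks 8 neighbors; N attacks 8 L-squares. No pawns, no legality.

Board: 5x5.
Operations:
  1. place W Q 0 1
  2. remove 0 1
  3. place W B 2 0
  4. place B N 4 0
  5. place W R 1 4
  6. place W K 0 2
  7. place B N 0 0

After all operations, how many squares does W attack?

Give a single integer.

Op 1: place WQ@(0,1)
Op 2: remove (0,1)
Op 3: place WB@(2,0)
Op 4: place BN@(4,0)
Op 5: place WR@(1,4)
Op 6: place WK@(0,2)
Op 7: place BN@(0,0)
Per-piece attacks for W:
  WK@(0,2): attacks (0,3) (0,1) (1,2) (1,3) (1,1)
  WR@(1,4): attacks (1,3) (1,2) (1,1) (1,0) (2,4) (3,4) (4,4) (0,4)
  WB@(2,0): attacks (3,1) (4,2) (1,1) (0,2) [ray(-1,1) blocked at (0,2)]
Union (13 distinct): (0,1) (0,2) (0,3) (0,4) (1,0) (1,1) (1,2) (1,3) (2,4) (3,1) (3,4) (4,2) (4,4)

Answer: 13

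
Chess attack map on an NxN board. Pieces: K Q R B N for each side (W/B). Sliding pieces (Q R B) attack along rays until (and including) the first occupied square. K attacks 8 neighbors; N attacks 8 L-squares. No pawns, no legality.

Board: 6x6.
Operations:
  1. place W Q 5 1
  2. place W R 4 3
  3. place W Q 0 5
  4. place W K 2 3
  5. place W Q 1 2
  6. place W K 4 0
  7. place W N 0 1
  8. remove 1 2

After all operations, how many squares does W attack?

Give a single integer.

Answer: 32

Derivation:
Op 1: place WQ@(5,1)
Op 2: place WR@(4,3)
Op 3: place WQ@(0,5)
Op 4: place WK@(2,3)
Op 5: place WQ@(1,2)
Op 6: place WK@(4,0)
Op 7: place WN@(0,1)
Op 8: remove (1,2)
Per-piece attacks for W:
  WN@(0,1): attacks (1,3) (2,2) (2,0)
  WQ@(0,5): attacks (0,4) (0,3) (0,2) (0,1) (1,5) (2,5) (3,5) (4,5) (5,5) (1,4) (2,3) [ray(0,-1) blocked at (0,1); ray(1,-1) blocked at (2,3)]
  WK@(2,3): attacks (2,4) (2,2) (3,3) (1,3) (3,4) (3,2) (1,4) (1,2)
  WK@(4,0): attacks (4,1) (5,0) (3,0) (5,1) (3,1)
  WR@(4,3): attacks (4,4) (4,5) (4,2) (4,1) (4,0) (5,3) (3,3) (2,3) [ray(0,-1) blocked at (4,0); ray(-1,0) blocked at (2,3)]
  WQ@(5,1): attacks (5,2) (5,3) (5,4) (5,5) (5,0) (4,1) (3,1) (2,1) (1,1) (0,1) (4,2) (3,3) (2,4) (1,5) (4,0) [ray(-1,0) blocked at (0,1); ray(-1,-1) blocked at (4,0)]
Union (32 distinct): (0,1) (0,2) (0,3) (0,4) (1,1) (1,2) (1,3) (1,4) (1,5) (2,0) (2,1) (2,2) (2,3) (2,4) (2,5) (3,0) (3,1) (3,2) (3,3) (3,4) (3,5) (4,0) (4,1) (4,2) (4,4) (4,5) (5,0) (5,1) (5,2) (5,3) (5,4) (5,5)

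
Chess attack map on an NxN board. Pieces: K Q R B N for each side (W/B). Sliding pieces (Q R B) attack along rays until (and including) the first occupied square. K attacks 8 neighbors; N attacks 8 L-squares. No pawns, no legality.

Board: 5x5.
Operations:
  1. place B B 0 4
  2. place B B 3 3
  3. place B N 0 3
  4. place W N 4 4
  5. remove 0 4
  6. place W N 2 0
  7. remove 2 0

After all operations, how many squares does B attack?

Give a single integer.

Answer: 6

Derivation:
Op 1: place BB@(0,4)
Op 2: place BB@(3,3)
Op 3: place BN@(0,3)
Op 4: place WN@(4,4)
Op 5: remove (0,4)
Op 6: place WN@(2,0)
Op 7: remove (2,0)
Per-piece attacks for B:
  BN@(0,3): attacks (2,4) (1,1) (2,2)
  BB@(3,3): attacks (4,4) (4,2) (2,4) (2,2) (1,1) (0,0) [ray(1,1) blocked at (4,4)]
Union (6 distinct): (0,0) (1,1) (2,2) (2,4) (4,2) (4,4)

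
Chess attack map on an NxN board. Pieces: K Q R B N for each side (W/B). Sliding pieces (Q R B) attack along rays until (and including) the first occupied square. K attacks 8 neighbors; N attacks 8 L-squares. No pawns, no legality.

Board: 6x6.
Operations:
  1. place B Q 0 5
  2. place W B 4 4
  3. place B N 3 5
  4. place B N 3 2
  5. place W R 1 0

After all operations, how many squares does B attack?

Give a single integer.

Answer: 21

Derivation:
Op 1: place BQ@(0,5)
Op 2: place WB@(4,4)
Op 3: place BN@(3,5)
Op 4: place BN@(3,2)
Op 5: place WR@(1,0)
Per-piece attacks for B:
  BQ@(0,5): attacks (0,4) (0,3) (0,2) (0,1) (0,0) (1,5) (2,5) (3,5) (1,4) (2,3) (3,2) [ray(1,0) blocked at (3,5); ray(1,-1) blocked at (3,2)]
  BN@(3,2): attacks (4,4) (5,3) (2,4) (1,3) (4,0) (5,1) (2,0) (1,1)
  BN@(3,5): attacks (4,3) (5,4) (2,3) (1,4)
Union (21 distinct): (0,0) (0,1) (0,2) (0,3) (0,4) (1,1) (1,3) (1,4) (1,5) (2,0) (2,3) (2,4) (2,5) (3,2) (3,5) (4,0) (4,3) (4,4) (5,1) (5,3) (5,4)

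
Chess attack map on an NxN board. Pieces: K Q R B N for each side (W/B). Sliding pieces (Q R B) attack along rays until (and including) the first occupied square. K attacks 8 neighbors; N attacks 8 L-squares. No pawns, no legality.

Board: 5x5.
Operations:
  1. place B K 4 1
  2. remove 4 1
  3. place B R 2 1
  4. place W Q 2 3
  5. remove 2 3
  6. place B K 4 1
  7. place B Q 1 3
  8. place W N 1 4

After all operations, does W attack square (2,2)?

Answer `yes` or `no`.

Op 1: place BK@(4,1)
Op 2: remove (4,1)
Op 3: place BR@(2,1)
Op 4: place WQ@(2,3)
Op 5: remove (2,3)
Op 6: place BK@(4,1)
Op 7: place BQ@(1,3)
Op 8: place WN@(1,4)
Per-piece attacks for W:
  WN@(1,4): attacks (2,2) (3,3) (0,2)
W attacks (2,2): yes

Answer: yes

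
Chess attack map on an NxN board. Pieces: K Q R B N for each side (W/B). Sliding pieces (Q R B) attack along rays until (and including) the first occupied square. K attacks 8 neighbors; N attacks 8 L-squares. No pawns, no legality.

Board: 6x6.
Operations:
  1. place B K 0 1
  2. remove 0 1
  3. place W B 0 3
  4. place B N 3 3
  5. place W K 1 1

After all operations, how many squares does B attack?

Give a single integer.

Answer: 8

Derivation:
Op 1: place BK@(0,1)
Op 2: remove (0,1)
Op 3: place WB@(0,3)
Op 4: place BN@(3,3)
Op 5: place WK@(1,1)
Per-piece attacks for B:
  BN@(3,3): attacks (4,5) (5,4) (2,5) (1,4) (4,1) (5,2) (2,1) (1,2)
Union (8 distinct): (1,2) (1,4) (2,1) (2,5) (4,1) (4,5) (5,2) (5,4)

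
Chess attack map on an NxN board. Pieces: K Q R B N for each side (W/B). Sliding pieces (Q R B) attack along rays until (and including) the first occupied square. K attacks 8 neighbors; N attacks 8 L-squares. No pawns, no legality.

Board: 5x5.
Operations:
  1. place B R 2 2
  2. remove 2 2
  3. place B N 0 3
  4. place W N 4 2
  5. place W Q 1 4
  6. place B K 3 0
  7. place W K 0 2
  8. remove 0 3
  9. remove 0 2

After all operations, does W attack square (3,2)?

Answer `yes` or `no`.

Op 1: place BR@(2,2)
Op 2: remove (2,2)
Op 3: place BN@(0,3)
Op 4: place WN@(4,2)
Op 5: place WQ@(1,4)
Op 6: place BK@(3,0)
Op 7: place WK@(0,2)
Op 8: remove (0,3)
Op 9: remove (0,2)
Per-piece attacks for W:
  WQ@(1,4): attacks (1,3) (1,2) (1,1) (1,0) (2,4) (3,4) (4,4) (0,4) (2,3) (3,2) (4,1) (0,3)
  WN@(4,2): attacks (3,4) (2,3) (3,0) (2,1)
W attacks (3,2): yes

Answer: yes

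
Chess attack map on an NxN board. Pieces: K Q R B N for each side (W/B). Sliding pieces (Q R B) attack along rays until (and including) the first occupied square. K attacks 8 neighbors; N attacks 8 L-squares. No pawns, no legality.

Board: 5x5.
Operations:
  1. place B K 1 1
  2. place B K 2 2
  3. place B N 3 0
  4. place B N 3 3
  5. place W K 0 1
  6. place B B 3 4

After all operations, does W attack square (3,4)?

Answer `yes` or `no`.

Op 1: place BK@(1,1)
Op 2: place BK@(2,2)
Op 3: place BN@(3,0)
Op 4: place BN@(3,3)
Op 5: place WK@(0,1)
Op 6: place BB@(3,4)
Per-piece attacks for W:
  WK@(0,1): attacks (0,2) (0,0) (1,1) (1,2) (1,0)
W attacks (3,4): no

Answer: no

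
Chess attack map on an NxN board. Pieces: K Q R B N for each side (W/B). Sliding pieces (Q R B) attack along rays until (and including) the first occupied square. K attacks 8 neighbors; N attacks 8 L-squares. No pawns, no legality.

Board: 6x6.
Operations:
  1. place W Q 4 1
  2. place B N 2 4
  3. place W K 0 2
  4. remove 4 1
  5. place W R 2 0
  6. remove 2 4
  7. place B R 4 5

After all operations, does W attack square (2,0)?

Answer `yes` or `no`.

Answer: no

Derivation:
Op 1: place WQ@(4,1)
Op 2: place BN@(2,4)
Op 3: place WK@(0,2)
Op 4: remove (4,1)
Op 5: place WR@(2,0)
Op 6: remove (2,4)
Op 7: place BR@(4,5)
Per-piece attacks for W:
  WK@(0,2): attacks (0,3) (0,1) (1,2) (1,3) (1,1)
  WR@(2,0): attacks (2,1) (2,2) (2,3) (2,4) (2,5) (3,0) (4,0) (5,0) (1,0) (0,0)
W attacks (2,0): no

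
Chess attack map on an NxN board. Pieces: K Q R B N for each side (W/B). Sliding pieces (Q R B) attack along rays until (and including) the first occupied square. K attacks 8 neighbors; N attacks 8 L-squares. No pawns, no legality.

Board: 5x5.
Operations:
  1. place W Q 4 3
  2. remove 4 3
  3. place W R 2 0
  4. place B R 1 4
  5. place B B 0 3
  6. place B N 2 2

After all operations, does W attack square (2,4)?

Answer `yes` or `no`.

Answer: no

Derivation:
Op 1: place WQ@(4,3)
Op 2: remove (4,3)
Op 3: place WR@(2,0)
Op 4: place BR@(1,4)
Op 5: place BB@(0,3)
Op 6: place BN@(2,2)
Per-piece attacks for W:
  WR@(2,0): attacks (2,1) (2,2) (3,0) (4,0) (1,0) (0,0) [ray(0,1) blocked at (2,2)]
W attacks (2,4): no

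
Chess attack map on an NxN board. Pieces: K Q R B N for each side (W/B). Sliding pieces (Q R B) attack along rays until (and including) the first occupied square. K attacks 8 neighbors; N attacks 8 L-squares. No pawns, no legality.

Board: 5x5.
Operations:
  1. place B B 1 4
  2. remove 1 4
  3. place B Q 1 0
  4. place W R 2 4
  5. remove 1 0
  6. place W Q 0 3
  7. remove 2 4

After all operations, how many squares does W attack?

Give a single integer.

Answer: 12

Derivation:
Op 1: place BB@(1,4)
Op 2: remove (1,4)
Op 3: place BQ@(1,0)
Op 4: place WR@(2,4)
Op 5: remove (1,0)
Op 6: place WQ@(0,3)
Op 7: remove (2,4)
Per-piece attacks for W:
  WQ@(0,3): attacks (0,4) (0,2) (0,1) (0,0) (1,3) (2,3) (3,3) (4,3) (1,4) (1,2) (2,1) (3,0)
Union (12 distinct): (0,0) (0,1) (0,2) (0,4) (1,2) (1,3) (1,4) (2,1) (2,3) (3,0) (3,3) (4,3)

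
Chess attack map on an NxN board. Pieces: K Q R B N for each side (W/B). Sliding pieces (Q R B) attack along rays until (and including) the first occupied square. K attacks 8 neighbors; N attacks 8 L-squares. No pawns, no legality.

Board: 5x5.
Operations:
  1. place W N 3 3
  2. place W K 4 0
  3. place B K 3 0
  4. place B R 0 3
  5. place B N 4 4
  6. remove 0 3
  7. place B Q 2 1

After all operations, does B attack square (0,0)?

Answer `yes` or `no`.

Answer: no

Derivation:
Op 1: place WN@(3,3)
Op 2: place WK@(4,0)
Op 3: place BK@(3,0)
Op 4: place BR@(0,3)
Op 5: place BN@(4,4)
Op 6: remove (0,3)
Op 7: place BQ@(2,1)
Per-piece attacks for B:
  BQ@(2,1): attacks (2,2) (2,3) (2,4) (2,0) (3,1) (4,1) (1,1) (0,1) (3,2) (4,3) (3,0) (1,2) (0,3) (1,0) [ray(1,-1) blocked at (3,0)]
  BK@(3,0): attacks (3,1) (4,0) (2,0) (4,1) (2,1)
  BN@(4,4): attacks (3,2) (2,3)
B attacks (0,0): no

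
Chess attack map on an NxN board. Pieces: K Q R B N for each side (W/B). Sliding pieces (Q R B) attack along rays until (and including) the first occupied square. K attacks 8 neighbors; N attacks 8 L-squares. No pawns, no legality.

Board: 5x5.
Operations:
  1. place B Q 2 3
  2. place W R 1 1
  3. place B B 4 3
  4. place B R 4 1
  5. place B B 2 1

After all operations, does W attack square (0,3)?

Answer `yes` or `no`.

Op 1: place BQ@(2,3)
Op 2: place WR@(1,1)
Op 3: place BB@(4,3)
Op 4: place BR@(4,1)
Op 5: place BB@(2,1)
Per-piece attacks for W:
  WR@(1,1): attacks (1,2) (1,3) (1,4) (1,0) (2,1) (0,1) [ray(1,0) blocked at (2,1)]
W attacks (0,3): no

Answer: no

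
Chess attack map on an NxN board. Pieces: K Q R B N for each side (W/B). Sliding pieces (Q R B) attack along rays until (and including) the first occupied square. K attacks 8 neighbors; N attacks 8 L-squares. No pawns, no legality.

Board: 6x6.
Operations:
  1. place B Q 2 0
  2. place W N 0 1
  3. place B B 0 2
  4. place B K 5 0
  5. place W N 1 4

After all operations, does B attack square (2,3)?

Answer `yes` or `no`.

Answer: yes

Derivation:
Op 1: place BQ@(2,0)
Op 2: place WN@(0,1)
Op 3: place BB@(0,2)
Op 4: place BK@(5,0)
Op 5: place WN@(1,4)
Per-piece attacks for B:
  BB@(0,2): attacks (1,3) (2,4) (3,5) (1,1) (2,0) [ray(1,-1) blocked at (2,0)]
  BQ@(2,0): attacks (2,1) (2,2) (2,3) (2,4) (2,5) (3,0) (4,0) (5,0) (1,0) (0,0) (3,1) (4,2) (5,3) (1,1) (0,2) [ray(1,0) blocked at (5,0); ray(-1,1) blocked at (0,2)]
  BK@(5,0): attacks (5,1) (4,0) (4,1)
B attacks (2,3): yes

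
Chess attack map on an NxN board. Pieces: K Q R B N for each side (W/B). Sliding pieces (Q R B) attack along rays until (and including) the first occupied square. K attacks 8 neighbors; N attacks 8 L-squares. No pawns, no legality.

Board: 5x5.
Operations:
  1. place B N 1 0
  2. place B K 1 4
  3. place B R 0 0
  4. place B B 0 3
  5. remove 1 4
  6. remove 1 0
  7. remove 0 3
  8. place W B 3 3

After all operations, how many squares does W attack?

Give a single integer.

Op 1: place BN@(1,0)
Op 2: place BK@(1,4)
Op 3: place BR@(0,0)
Op 4: place BB@(0,3)
Op 5: remove (1,4)
Op 6: remove (1,0)
Op 7: remove (0,3)
Op 8: place WB@(3,3)
Per-piece attacks for W:
  WB@(3,3): attacks (4,4) (4,2) (2,4) (2,2) (1,1) (0,0) [ray(-1,-1) blocked at (0,0)]
Union (6 distinct): (0,0) (1,1) (2,2) (2,4) (4,2) (4,4)

Answer: 6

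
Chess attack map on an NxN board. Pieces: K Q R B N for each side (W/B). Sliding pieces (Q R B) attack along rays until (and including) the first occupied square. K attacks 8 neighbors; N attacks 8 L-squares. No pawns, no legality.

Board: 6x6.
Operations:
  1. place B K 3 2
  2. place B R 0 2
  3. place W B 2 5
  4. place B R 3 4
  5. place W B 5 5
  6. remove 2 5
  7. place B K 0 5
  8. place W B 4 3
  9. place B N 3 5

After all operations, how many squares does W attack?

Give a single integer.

Answer: 9

Derivation:
Op 1: place BK@(3,2)
Op 2: place BR@(0,2)
Op 3: place WB@(2,5)
Op 4: place BR@(3,4)
Op 5: place WB@(5,5)
Op 6: remove (2,5)
Op 7: place BK@(0,5)
Op 8: place WB@(4,3)
Op 9: place BN@(3,5)
Per-piece attacks for W:
  WB@(4,3): attacks (5,4) (5,2) (3,4) (3,2) [ray(-1,1) blocked at (3,4); ray(-1,-1) blocked at (3,2)]
  WB@(5,5): attacks (4,4) (3,3) (2,2) (1,1) (0,0)
Union (9 distinct): (0,0) (1,1) (2,2) (3,2) (3,3) (3,4) (4,4) (5,2) (5,4)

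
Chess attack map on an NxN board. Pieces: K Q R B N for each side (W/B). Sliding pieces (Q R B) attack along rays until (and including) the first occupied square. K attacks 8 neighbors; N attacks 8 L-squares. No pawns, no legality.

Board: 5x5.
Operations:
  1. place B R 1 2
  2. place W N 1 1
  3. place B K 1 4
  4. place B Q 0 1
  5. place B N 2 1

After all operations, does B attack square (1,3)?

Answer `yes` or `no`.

Op 1: place BR@(1,2)
Op 2: place WN@(1,1)
Op 3: place BK@(1,4)
Op 4: place BQ@(0,1)
Op 5: place BN@(2,1)
Per-piece attacks for B:
  BQ@(0,1): attacks (0,2) (0,3) (0,4) (0,0) (1,1) (1,2) (1,0) [ray(1,0) blocked at (1,1); ray(1,1) blocked at (1,2)]
  BR@(1,2): attacks (1,3) (1,4) (1,1) (2,2) (3,2) (4,2) (0,2) [ray(0,1) blocked at (1,4); ray(0,-1) blocked at (1,1)]
  BK@(1,4): attacks (1,3) (2,4) (0,4) (2,3) (0,3)
  BN@(2,1): attacks (3,3) (4,2) (1,3) (0,2) (4,0) (0,0)
B attacks (1,3): yes

Answer: yes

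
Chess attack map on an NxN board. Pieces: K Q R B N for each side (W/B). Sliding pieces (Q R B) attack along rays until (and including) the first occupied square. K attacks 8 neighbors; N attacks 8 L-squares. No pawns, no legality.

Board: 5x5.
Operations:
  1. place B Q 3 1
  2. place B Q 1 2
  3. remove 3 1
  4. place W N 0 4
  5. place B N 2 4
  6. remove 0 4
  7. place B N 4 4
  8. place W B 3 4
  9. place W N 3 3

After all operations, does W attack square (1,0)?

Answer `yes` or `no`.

Answer: no

Derivation:
Op 1: place BQ@(3,1)
Op 2: place BQ@(1,2)
Op 3: remove (3,1)
Op 4: place WN@(0,4)
Op 5: place BN@(2,4)
Op 6: remove (0,4)
Op 7: place BN@(4,4)
Op 8: place WB@(3,4)
Op 9: place WN@(3,3)
Per-piece attacks for W:
  WN@(3,3): attacks (1,4) (4,1) (2,1) (1,2)
  WB@(3,4): attacks (4,3) (2,3) (1,2) [ray(-1,-1) blocked at (1,2)]
W attacks (1,0): no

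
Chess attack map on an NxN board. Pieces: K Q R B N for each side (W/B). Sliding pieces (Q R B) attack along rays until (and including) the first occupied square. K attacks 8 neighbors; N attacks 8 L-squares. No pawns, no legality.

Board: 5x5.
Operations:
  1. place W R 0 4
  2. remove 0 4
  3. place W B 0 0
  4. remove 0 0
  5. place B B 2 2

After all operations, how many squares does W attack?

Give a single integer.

Answer: 0

Derivation:
Op 1: place WR@(0,4)
Op 2: remove (0,4)
Op 3: place WB@(0,0)
Op 4: remove (0,0)
Op 5: place BB@(2,2)
Per-piece attacks for W:
Union (0 distinct): (none)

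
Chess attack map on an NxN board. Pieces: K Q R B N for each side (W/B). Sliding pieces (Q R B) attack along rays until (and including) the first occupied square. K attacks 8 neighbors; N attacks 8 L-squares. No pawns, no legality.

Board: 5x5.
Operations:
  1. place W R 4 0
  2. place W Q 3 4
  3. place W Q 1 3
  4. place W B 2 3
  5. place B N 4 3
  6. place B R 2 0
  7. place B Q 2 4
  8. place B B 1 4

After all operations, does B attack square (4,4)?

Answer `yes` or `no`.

Answer: no

Derivation:
Op 1: place WR@(4,0)
Op 2: place WQ@(3,4)
Op 3: place WQ@(1,3)
Op 4: place WB@(2,3)
Op 5: place BN@(4,3)
Op 6: place BR@(2,0)
Op 7: place BQ@(2,4)
Op 8: place BB@(1,4)
Per-piece attacks for B:
  BB@(1,4): attacks (2,3) (0,3) [ray(1,-1) blocked at (2,3)]
  BR@(2,0): attacks (2,1) (2,2) (2,3) (3,0) (4,0) (1,0) (0,0) [ray(0,1) blocked at (2,3); ray(1,0) blocked at (4,0)]
  BQ@(2,4): attacks (2,3) (3,4) (1,4) (3,3) (4,2) (1,3) [ray(0,-1) blocked at (2,3); ray(1,0) blocked at (3,4); ray(-1,0) blocked at (1,4); ray(-1,-1) blocked at (1,3)]
  BN@(4,3): attacks (2,4) (3,1) (2,2)
B attacks (4,4): no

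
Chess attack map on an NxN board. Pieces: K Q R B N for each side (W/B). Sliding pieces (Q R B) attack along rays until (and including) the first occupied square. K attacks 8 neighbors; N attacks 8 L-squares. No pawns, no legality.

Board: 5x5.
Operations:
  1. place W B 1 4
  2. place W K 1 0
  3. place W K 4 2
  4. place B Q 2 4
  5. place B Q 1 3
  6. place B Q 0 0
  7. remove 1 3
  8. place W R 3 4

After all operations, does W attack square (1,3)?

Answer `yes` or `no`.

Answer: no

Derivation:
Op 1: place WB@(1,4)
Op 2: place WK@(1,0)
Op 3: place WK@(4,2)
Op 4: place BQ@(2,4)
Op 5: place BQ@(1,3)
Op 6: place BQ@(0,0)
Op 7: remove (1,3)
Op 8: place WR@(3,4)
Per-piece attacks for W:
  WK@(1,0): attacks (1,1) (2,0) (0,0) (2,1) (0,1)
  WB@(1,4): attacks (2,3) (3,2) (4,1) (0,3)
  WR@(3,4): attacks (3,3) (3,2) (3,1) (3,0) (4,4) (2,4) [ray(-1,0) blocked at (2,4)]
  WK@(4,2): attacks (4,3) (4,1) (3,2) (3,3) (3,1)
W attacks (1,3): no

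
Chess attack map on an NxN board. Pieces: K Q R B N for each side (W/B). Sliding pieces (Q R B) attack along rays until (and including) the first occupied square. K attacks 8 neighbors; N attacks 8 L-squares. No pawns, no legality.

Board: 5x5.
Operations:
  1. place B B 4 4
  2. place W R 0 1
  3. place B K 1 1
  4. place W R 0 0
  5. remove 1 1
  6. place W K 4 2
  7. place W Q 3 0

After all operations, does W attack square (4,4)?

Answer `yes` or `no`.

Answer: no

Derivation:
Op 1: place BB@(4,4)
Op 2: place WR@(0,1)
Op 3: place BK@(1,1)
Op 4: place WR@(0,0)
Op 5: remove (1,1)
Op 6: place WK@(4,2)
Op 7: place WQ@(3,0)
Per-piece attacks for W:
  WR@(0,0): attacks (0,1) (1,0) (2,0) (3,0) [ray(0,1) blocked at (0,1); ray(1,0) blocked at (3,0)]
  WR@(0,1): attacks (0,2) (0,3) (0,4) (0,0) (1,1) (2,1) (3,1) (4,1) [ray(0,-1) blocked at (0,0)]
  WQ@(3,0): attacks (3,1) (3,2) (3,3) (3,4) (4,0) (2,0) (1,0) (0,0) (4,1) (2,1) (1,2) (0,3) [ray(-1,0) blocked at (0,0)]
  WK@(4,2): attacks (4,3) (4,1) (3,2) (3,3) (3,1)
W attacks (4,4): no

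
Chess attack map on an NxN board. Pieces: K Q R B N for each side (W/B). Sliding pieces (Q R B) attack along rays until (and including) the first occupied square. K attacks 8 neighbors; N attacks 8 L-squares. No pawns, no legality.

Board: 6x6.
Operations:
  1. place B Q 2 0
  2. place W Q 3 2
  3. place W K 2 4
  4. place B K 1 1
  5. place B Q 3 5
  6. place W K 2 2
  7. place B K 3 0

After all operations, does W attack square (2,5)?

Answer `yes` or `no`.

Op 1: place BQ@(2,0)
Op 2: place WQ@(3,2)
Op 3: place WK@(2,4)
Op 4: place BK@(1,1)
Op 5: place BQ@(3,5)
Op 6: place WK@(2,2)
Op 7: place BK@(3,0)
Per-piece attacks for W:
  WK@(2,2): attacks (2,3) (2,1) (3,2) (1,2) (3,3) (3,1) (1,3) (1,1)
  WK@(2,4): attacks (2,5) (2,3) (3,4) (1,4) (3,5) (3,3) (1,5) (1,3)
  WQ@(3,2): attacks (3,3) (3,4) (3,5) (3,1) (3,0) (4,2) (5,2) (2,2) (4,3) (5,4) (4,1) (5,0) (2,3) (1,4) (0,5) (2,1) (1,0) [ray(0,1) blocked at (3,5); ray(0,-1) blocked at (3,0); ray(-1,0) blocked at (2,2)]
W attacks (2,5): yes

Answer: yes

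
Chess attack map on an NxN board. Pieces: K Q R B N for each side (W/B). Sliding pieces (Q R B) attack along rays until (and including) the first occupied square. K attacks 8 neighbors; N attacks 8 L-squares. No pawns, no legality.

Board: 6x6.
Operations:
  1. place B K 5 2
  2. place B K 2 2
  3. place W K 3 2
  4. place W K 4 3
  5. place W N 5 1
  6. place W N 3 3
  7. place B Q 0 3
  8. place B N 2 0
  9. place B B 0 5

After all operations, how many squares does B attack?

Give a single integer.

Op 1: place BK@(5,2)
Op 2: place BK@(2,2)
Op 3: place WK@(3,2)
Op 4: place WK@(4,3)
Op 5: place WN@(5,1)
Op 6: place WN@(3,3)
Op 7: place BQ@(0,3)
Op 8: place BN@(2,0)
Op 9: place BB@(0,5)
Per-piece attacks for B:
  BQ@(0,3): attacks (0,4) (0,5) (0,2) (0,1) (0,0) (1,3) (2,3) (3,3) (1,4) (2,5) (1,2) (2,1) (3,0) [ray(0,1) blocked at (0,5); ray(1,0) blocked at (3,3)]
  BB@(0,5): attacks (1,4) (2,3) (3,2) [ray(1,-1) blocked at (3,2)]
  BN@(2,0): attacks (3,2) (4,1) (1,2) (0,1)
  BK@(2,2): attacks (2,3) (2,1) (3,2) (1,2) (3,3) (3,1) (1,3) (1,1)
  BK@(5,2): attacks (5,3) (5,1) (4,2) (4,3) (4,1)
Union (21 distinct): (0,0) (0,1) (0,2) (0,4) (0,5) (1,1) (1,2) (1,3) (1,4) (2,1) (2,3) (2,5) (3,0) (3,1) (3,2) (3,3) (4,1) (4,2) (4,3) (5,1) (5,3)

Answer: 21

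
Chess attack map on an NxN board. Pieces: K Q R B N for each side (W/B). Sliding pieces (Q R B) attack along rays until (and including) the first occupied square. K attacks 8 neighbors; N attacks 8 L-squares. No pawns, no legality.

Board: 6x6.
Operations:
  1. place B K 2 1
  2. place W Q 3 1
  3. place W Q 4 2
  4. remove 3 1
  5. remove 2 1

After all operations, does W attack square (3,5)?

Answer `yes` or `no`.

Op 1: place BK@(2,1)
Op 2: place WQ@(3,1)
Op 3: place WQ@(4,2)
Op 4: remove (3,1)
Op 5: remove (2,1)
Per-piece attacks for W:
  WQ@(4,2): attacks (4,3) (4,4) (4,5) (4,1) (4,0) (5,2) (3,2) (2,2) (1,2) (0,2) (5,3) (5,1) (3,3) (2,4) (1,5) (3,1) (2,0)
W attacks (3,5): no

Answer: no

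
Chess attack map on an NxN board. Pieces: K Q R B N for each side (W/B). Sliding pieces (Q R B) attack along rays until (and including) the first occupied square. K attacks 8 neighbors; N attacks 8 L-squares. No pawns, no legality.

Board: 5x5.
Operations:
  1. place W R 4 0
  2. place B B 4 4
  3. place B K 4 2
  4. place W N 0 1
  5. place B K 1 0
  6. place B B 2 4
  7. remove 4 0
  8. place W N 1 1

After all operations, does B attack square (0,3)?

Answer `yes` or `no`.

Answer: no

Derivation:
Op 1: place WR@(4,0)
Op 2: place BB@(4,4)
Op 3: place BK@(4,2)
Op 4: place WN@(0,1)
Op 5: place BK@(1,0)
Op 6: place BB@(2,4)
Op 7: remove (4,0)
Op 8: place WN@(1,1)
Per-piece attacks for B:
  BK@(1,0): attacks (1,1) (2,0) (0,0) (2,1) (0,1)
  BB@(2,4): attacks (3,3) (4,2) (1,3) (0,2) [ray(1,-1) blocked at (4,2)]
  BK@(4,2): attacks (4,3) (4,1) (3,2) (3,3) (3,1)
  BB@(4,4): attacks (3,3) (2,2) (1,1) [ray(-1,-1) blocked at (1,1)]
B attacks (0,3): no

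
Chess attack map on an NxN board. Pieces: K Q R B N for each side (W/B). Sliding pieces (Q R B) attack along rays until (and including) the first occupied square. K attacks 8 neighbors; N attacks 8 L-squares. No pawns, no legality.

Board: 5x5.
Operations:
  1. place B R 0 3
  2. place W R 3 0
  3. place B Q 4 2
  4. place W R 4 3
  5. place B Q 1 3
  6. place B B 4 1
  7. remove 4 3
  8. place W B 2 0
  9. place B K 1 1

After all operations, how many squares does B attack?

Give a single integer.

Op 1: place BR@(0,3)
Op 2: place WR@(3,0)
Op 3: place BQ@(4,2)
Op 4: place WR@(4,3)
Op 5: place BQ@(1,3)
Op 6: place BB@(4,1)
Op 7: remove (4,3)
Op 8: place WB@(2,0)
Op 9: place BK@(1,1)
Per-piece attacks for B:
  BR@(0,3): attacks (0,4) (0,2) (0,1) (0,0) (1,3) [ray(1,0) blocked at (1,3)]
  BK@(1,1): attacks (1,2) (1,0) (2,1) (0,1) (2,2) (2,0) (0,2) (0,0)
  BQ@(1,3): attacks (1,4) (1,2) (1,1) (2,3) (3,3) (4,3) (0,3) (2,4) (2,2) (3,1) (4,0) (0,4) (0,2) [ray(0,-1) blocked at (1,1); ray(-1,0) blocked at (0,3)]
  BB@(4,1): attacks (3,2) (2,3) (1,4) (3,0) [ray(-1,-1) blocked at (3,0)]
  BQ@(4,2): attacks (4,3) (4,4) (4,1) (3,2) (2,2) (1,2) (0,2) (3,3) (2,4) (3,1) (2,0) [ray(0,-1) blocked at (4,1); ray(-1,-1) blocked at (2,0)]
Union (23 distinct): (0,0) (0,1) (0,2) (0,3) (0,4) (1,0) (1,1) (1,2) (1,3) (1,4) (2,0) (2,1) (2,2) (2,3) (2,4) (3,0) (3,1) (3,2) (3,3) (4,0) (4,1) (4,3) (4,4)

Answer: 23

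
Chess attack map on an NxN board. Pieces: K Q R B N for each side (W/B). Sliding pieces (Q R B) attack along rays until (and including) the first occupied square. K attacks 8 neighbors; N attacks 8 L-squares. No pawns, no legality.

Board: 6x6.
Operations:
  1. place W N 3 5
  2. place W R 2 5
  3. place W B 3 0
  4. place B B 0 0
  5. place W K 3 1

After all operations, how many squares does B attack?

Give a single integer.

Op 1: place WN@(3,5)
Op 2: place WR@(2,5)
Op 3: place WB@(3,0)
Op 4: place BB@(0,0)
Op 5: place WK@(3,1)
Per-piece attacks for B:
  BB@(0,0): attacks (1,1) (2,2) (3,3) (4,4) (5,5)
Union (5 distinct): (1,1) (2,2) (3,3) (4,4) (5,5)

Answer: 5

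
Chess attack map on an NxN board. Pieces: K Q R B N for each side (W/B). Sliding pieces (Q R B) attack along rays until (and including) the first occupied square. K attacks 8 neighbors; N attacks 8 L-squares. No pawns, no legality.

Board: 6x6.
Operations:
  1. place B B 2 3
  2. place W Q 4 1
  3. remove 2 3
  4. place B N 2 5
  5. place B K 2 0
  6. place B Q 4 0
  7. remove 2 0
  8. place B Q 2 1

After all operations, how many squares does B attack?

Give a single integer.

Op 1: place BB@(2,3)
Op 2: place WQ@(4,1)
Op 3: remove (2,3)
Op 4: place BN@(2,5)
Op 5: place BK@(2,0)
Op 6: place BQ@(4,0)
Op 7: remove (2,0)
Op 8: place BQ@(2,1)
Per-piece attacks for B:
  BQ@(2,1): attacks (2,2) (2,3) (2,4) (2,5) (2,0) (3,1) (4,1) (1,1) (0,1) (3,2) (4,3) (5,4) (3,0) (1,2) (0,3) (1,0) [ray(0,1) blocked at (2,5); ray(1,0) blocked at (4,1)]
  BN@(2,5): attacks (3,3) (4,4) (1,3) (0,4)
  BQ@(4,0): attacks (4,1) (5,0) (3,0) (2,0) (1,0) (0,0) (5,1) (3,1) (2,2) (1,3) (0,4) [ray(0,1) blocked at (4,1)]
Union (23 distinct): (0,0) (0,1) (0,3) (0,4) (1,0) (1,1) (1,2) (1,3) (2,0) (2,2) (2,3) (2,4) (2,5) (3,0) (3,1) (3,2) (3,3) (4,1) (4,3) (4,4) (5,0) (5,1) (5,4)

Answer: 23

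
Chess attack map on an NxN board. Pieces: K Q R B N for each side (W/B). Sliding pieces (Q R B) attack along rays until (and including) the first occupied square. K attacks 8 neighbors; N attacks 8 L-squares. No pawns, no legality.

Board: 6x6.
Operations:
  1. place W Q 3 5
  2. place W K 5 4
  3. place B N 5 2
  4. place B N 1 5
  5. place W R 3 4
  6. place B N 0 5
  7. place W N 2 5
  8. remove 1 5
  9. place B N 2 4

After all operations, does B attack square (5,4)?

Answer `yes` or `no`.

Op 1: place WQ@(3,5)
Op 2: place WK@(5,4)
Op 3: place BN@(5,2)
Op 4: place BN@(1,5)
Op 5: place WR@(3,4)
Op 6: place BN@(0,5)
Op 7: place WN@(2,5)
Op 8: remove (1,5)
Op 9: place BN@(2,4)
Per-piece attacks for B:
  BN@(0,5): attacks (1,3) (2,4)
  BN@(2,4): attacks (4,5) (0,5) (3,2) (4,3) (1,2) (0,3)
  BN@(5,2): attacks (4,4) (3,3) (4,0) (3,1)
B attacks (5,4): no

Answer: no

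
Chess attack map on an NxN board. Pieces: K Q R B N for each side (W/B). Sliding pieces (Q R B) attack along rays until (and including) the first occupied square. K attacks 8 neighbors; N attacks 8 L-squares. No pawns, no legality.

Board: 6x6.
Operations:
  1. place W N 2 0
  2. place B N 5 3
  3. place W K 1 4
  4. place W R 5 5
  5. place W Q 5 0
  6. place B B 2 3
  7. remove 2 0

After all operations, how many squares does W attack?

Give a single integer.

Op 1: place WN@(2,0)
Op 2: place BN@(5,3)
Op 3: place WK@(1,4)
Op 4: place WR@(5,5)
Op 5: place WQ@(5,0)
Op 6: place BB@(2,3)
Op 7: remove (2,0)
Per-piece attacks for W:
  WK@(1,4): attacks (1,5) (1,3) (2,4) (0,4) (2,5) (2,3) (0,5) (0,3)
  WQ@(5,0): attacks (5,1) (5,2) (5,3) (4,0) (3,0) (2,0) (1,0) (0,0) (4,1) (3,2) (2,3) [ray(0,1) blocked at (5,3); ray(-1,1) blocked at (2,3)]
  WR@(5,5): attacks (5,4) (5,3) (4,5) (3,5) (2,5) (1,5) (0,5) [ray(0,-1) blocked at (5,3)]
Union (21 distinct): (0,0) (0,3) (0,4) (0,5) (1,0) (1,3) (1,5) (2,0) (2,3) (2,4) (2,5) (3,0) (3,2) (3,5) (4,0) (4,1) (4,5) (5,1) (5,2) (5,3) (5,4)

Answer: 21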